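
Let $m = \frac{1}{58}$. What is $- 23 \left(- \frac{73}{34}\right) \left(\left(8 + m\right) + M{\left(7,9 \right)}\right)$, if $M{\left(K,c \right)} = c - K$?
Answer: $\frac{975499}{1972} \approx 494.67$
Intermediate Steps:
$m = \frac{1}{58} \approx 0.017241$
$- 23 \left(- \frac{73}{34}\right) \left(\left(8 + m\right) + M{\left(7,9 \right)}\right) = - 23 \left(- \frac{73}{34}\right) \left(\left(8 + \frac{1}{58}\right) + \left(9 - 7\right)\right) = - 23 \left(\left(-73\right) \frac{1}{34}\right) \left(\frac{465}{58} + \left(9 - 7\right)\right) = \left(-23\right) \left(- \frac{73}{34}\right) \left(\frac{465}{58} + 2\right) = \frac{1679}{34} \cdot \frac{581}{58} = \frac{975499}{1972}$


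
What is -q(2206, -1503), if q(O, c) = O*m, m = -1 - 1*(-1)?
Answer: 0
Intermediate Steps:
m = 0 (m = -1 + 1 = 0)
q(O, c) = 0 (q(O, c) = O*0 = 0)
-q(2206, -1503) = -1*0 = 0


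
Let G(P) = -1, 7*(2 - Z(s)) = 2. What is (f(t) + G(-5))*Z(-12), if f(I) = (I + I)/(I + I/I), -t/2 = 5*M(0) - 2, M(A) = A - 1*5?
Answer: 636/385 ≈ 1.6519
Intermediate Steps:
Z(s) = 12/7 (Z(s) = 2 - 1/7*2 = 2 - 2/7 = 12/7)
M(A) = -5 + A (M(A) = A - 5 = -5 + A)
t = 54 (t = -2*(5*(-5 + 0) - 2) = -2*(5*(-5) - 2) = -2*(-25 - 2) = -2*(-27) = 54)
f(I) = 2*I/(1 + I) (f(I) = (2*I)/(I + 1) = (2*I)/(1 + I) = 2*I/(1 + I))
(f(t) + G(-5))*Z(-12) = (2*54/(1 + 54) - 1)*(12/7) = (2*54/55 - 1)*(12/7) = (2*54*(1/55) - 1)*(12/7) = (108/55 - 1)*(12/7) = (53/55)*(12/7) = 636/385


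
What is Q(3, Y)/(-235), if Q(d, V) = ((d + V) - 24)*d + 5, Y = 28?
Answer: -26/235 ≈ -0.11064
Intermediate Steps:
Q(d, V) = 5 + d*(-24 + V + d) (Q(d, V) = ((V + d) - 24)*d + 5 = (-24 + V + d)*d + 5 = d*(-24 + V + d) + 5 = 5 + d*(-24 + V + d))
Q(3, Y)/(-235) = (5 + 3**2 - 24*3 + 28*3)/(-235) = (5 + 9 - 72 + 84)*(-1/235) = 26*(-1/235) = -26/235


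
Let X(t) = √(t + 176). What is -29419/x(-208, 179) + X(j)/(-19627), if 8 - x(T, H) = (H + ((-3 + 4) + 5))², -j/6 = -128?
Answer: 29419/34217 - 4*√59/19627 ≈ 0.85821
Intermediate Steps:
j = 768 (j = -6*(-128) = 768)
X(t) = √(176 + t)
x(T, H) = 8 - (6 + H)² (x(T, H) = 8 - (H + ((-3 + 4) + 5))² = 8 - (H + (1 + 5))² = 8 - (H + 6)² = 8 - (6 + H)²)
-29419/x(-208, 179) + X(j)/(-19627) = -29419/(8 - (6 + 179)²) + √(176 + 768)/(-19627) = -29419/(8 - 1*185²) + √944*(-1/19627) = -29419/(8 - 1*34225) + (4*√59)*(-1/19627) = -29419/(8 - 34225) - 4*√59/19627 = -29419/(-34217) - 4*√59/19627 = -29419*(-1/34217) - 4*√59/19627 = 29419/34217 - 4*√59/19627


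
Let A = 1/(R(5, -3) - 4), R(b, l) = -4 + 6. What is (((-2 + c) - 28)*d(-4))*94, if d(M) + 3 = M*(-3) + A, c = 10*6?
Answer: 23970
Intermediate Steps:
R(b, l) = 2
A = -½ (A = 1/(2 - 4) = 1/(-2) = -½ ≈ -0.50000)
c = 60
d(M) = -7/2 - 3*M (d(M) = -3 + (M*(-3) - ½) = -3 + (-3*M - ½) = -3 + (-½ - 3*M) = -7/2 - 3*M)
(((-2 + c) - 28)*d(-4))*94 = (((-2 + 60) - 28)*(-7/2 - 3*(-4)))*94 = ((58 - 28)*(-7/2 + 12))*94 = (30*(17/2))*94 = 255*94 = 23970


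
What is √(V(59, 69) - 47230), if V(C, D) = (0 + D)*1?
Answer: I*√47161 ≈ 217.17*I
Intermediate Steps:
V(C, D) = D (V(C, D) = D*1 = D)
√(V(59, 69) - 47230) = √(69 - 47230) = √(-47161) = I*√47161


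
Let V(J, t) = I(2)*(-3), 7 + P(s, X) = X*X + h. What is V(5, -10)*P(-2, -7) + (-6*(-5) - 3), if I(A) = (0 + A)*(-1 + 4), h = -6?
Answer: -621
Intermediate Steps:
I(A) = 3*A (I(A) = A*3 = 3*A)
P(s, X) = -13 + X**2 (P(s, X) = -7 + (X*X - 6) = -7 + (X**2 - 6) = -7 + (-6 + X**2) = -13 + X**2)
V(J, t) = -18 (V(J, t) = (3*2)*(-3) = 6*(-3) = -18)
V(5, -10)*P(-2, -7) + (-6*(-5) - 3) = -18*(-13 + (-7)**2) + (-6*(-5) - 3) = -18*(-13 + 49) + (30 - 3) = -18*36 + 27 = -648 + 27 = -621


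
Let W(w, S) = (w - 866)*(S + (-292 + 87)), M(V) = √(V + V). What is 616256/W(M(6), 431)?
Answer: -33354856/10592959 - 77032*√3/10592959 ≈ -3.1614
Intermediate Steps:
M(V) = √2*√V (M(V) = √(2*V) = √2*√V)
W(w, S) = (-866 + w)*(-205 + S) (W(w, S) = (-866 + w)*(S - 205) = (-866 + w)*(-205 + S))
616256/W(M(6), 431) = 616256/(177530 - 866*431 - 205*√2*√6 + 431*(√2*√6)) = 616256/(177530 - 373246 - 410*√3 + 431*(2*√3)) = 616256/(177530 - 373246 - 410*√3 + 862*√3) = 616256/(-195716 + 452*√3)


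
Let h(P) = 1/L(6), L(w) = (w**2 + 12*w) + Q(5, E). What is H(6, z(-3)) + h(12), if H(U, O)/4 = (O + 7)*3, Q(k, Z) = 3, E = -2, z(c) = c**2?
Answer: 21313/111 ≈ 192.01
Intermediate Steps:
H(U, O) = 84 + 12*O (H(U, O) = 4*((O + 7)*3) = 4*((7 + O)*3) = 4*(21 + 3*O) = 84 + 12*O)
L(w) = 3 + w**2 + 12*w (L(w) = (w**2 + 12*w) + 3 = 3 + w**2 + 12*w)
h(P) = 1/111 (h(P) = 1/(3 + 6**2 + 12*6) = 1/(3 + 36 + 72) = 1/111)
H(6, z(-3)) + h(12) = (84 + 12*(-3)**2) + 1/111 = (84 + 12*9) + 1/111 = (84 + 108) + 1/111 = 192 + 1/111 = 21313/111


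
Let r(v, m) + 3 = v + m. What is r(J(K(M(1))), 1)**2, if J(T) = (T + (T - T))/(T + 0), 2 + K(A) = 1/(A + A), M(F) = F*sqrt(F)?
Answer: 1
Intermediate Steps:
M(F) = F**(3/2)
K(A) = -2 + 1/(2*A) (K(A) = -2 + 1/(A + A) = -2 + 1/(2*A))
J(T) = 1 (J(T) = (T + 0)/T = T/T = 1)
r(v, m) = -3 + m + v (r(v, m) = -3 + (v + m) = -3 + (m + v) = -3 + m + v)
r(J(K(M(1))), 1)**2 = (-3 + 1 + 1)**2 = (-1)**2 = 1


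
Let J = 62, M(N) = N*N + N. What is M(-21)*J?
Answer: 26040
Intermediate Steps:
M(N) = N + N² (M(N) = N² + N = N + N²)
M(-21)*J = -21*(1 - 21)*62 = -21*(-20)*62 = 420*62 = 26040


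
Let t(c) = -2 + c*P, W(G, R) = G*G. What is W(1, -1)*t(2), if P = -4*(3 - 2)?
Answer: -10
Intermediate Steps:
P = -4 (P = -4*1 = -4)
W(G, R) = G**2
t(c) = -2 - 4*c (t(c) = -2 + c*(-4) = -2 - 4*c)
W(1, -1)*t(2) = 1**2*(-2 - 4*2) = 1*(-2 - 8) = 1*(-10) = -10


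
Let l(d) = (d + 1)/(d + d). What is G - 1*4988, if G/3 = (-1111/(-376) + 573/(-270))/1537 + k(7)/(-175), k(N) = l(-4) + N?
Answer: -189177002533/37925475 ≈ -4988.1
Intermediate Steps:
l(d) = (1 + d)/(2*d) (l(d) = (1 + d)/((2*d)) = (1 + d)*(1/(2*d)) = (1 + d)/(2*d))
k(N) = 3/8 + N (k(N) = (1/2)*(1 - 4)/(-4) + N = (1/2)*(-1/4)*(-3) + N = 3/8 + N)
G = -4733233/37925475 (G = 3*((-1111/(-376) + 573/(-270))/1537 + (3/8 + 7)/(-175)) = 3*((-1111*(-1/376) + 573*(-1/270))*(1/1537) + (59/8)*(-1/175)) = 3*((1111/376 - 191/90)*(1/1537) - 59/1400) = 3*((14087/16920)*(1/1537) - 59/1400) = 3*(14087/26006040 - 59/1400) = 3*(-4733233/113776425) = -4733233/37925475 ≈ -0.12480)
G - 1*4988 = -4733233/37925475 - 1*4988 = -4733233/37925475 - 4988 = -189177002533/37925475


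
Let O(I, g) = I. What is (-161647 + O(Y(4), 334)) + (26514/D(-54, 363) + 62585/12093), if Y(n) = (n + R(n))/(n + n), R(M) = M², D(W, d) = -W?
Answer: -3897533381/24186 ≈ -1.6115e+5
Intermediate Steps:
Y(n) = (n + n²)/(2*n) (Y(n) = (n + n²)/(n + n) = (n + n²)/((2*n)) = (n + n²)*(1/(2*n)) = (n + n²)/(2*n))
(-161647 + O(Y(4), 334)) + (26514/D(-54, 363) + 62585/12093) = (-161647 + (½ + (½)*4)) + (26514/((-1*(-54))) + 62585/12093) = (-161647 + (½ + 2)) + (26514/54 + 62585*(1/12093)) = (-161647 + 5/2) + (26514*(1/54) + 62585/12093) = -323289/2 + (491 + 62585/12093) = -323289/2 + 6000248/12093 = -3897533381/24186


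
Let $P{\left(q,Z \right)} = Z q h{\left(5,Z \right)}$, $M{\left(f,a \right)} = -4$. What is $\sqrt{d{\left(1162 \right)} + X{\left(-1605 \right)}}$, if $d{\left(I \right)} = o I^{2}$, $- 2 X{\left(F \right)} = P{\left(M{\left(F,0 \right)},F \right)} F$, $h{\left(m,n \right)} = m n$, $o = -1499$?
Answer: $i \sqrt{43369217006} \approx 2.0825 \cdot 10^{5} i$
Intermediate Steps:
$P{\left(q,Z \right)} = 5 q Z^{2}$ ($P{\left(q,Z \right)} = Z q 5 Z = 5 q Z^{2}$)
$X{\left(F \right)} = 10 F^{3}$ ($X{\left(F \right)} = - \frac{5 \left(-4\right) F^{2} F}{2} = - \frac{- 20 F^{2} F}{2} = - \frac{\left(-20\right) F^{3}}{2} = 10 F^{3}$)
$d{\left(I \right)} = - 1499 I^{2}$
$\sqrt{d{\left(1162 \right)} + X{\left(-1605 \right)}} = \sqrt{- 1499 \cdot 1162^{2} + 10 \left(-1605\right)^{3}} = \sqrt{\left(-1499\right) 1350244 + 10 \left(-4134520125\right)} = \sqrt{-2024015756 - 41345201250} = \sqrt{-43369217006} = i \sqrt{43369217006}$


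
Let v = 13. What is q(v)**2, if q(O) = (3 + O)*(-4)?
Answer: 4096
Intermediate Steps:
q(O) = -12 - 4*O
q(v)**2 = (-12 - 4*13)**2 = (-12 - 52)**2 = (-64)**2 = 4096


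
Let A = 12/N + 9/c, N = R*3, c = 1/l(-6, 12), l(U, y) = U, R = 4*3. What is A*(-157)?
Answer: 25277/3 ≈ 8425.7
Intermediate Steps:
R = 12
c = -⅙ (c = 1/(-6) = -⅙ ≈ -0.16667)
N = 36 (N = 12*3 = 36)
A = -161/3 (A = 12/36 + 9/(-⅙) = 12*(1/36) + 9*(-6) = ⅓ - 54 = -161/3 ≈ -53.667)
A*(-157) = -161/3*(-157) = 25277/3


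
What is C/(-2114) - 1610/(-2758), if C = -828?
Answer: 203113/208229 ≈ 0.97543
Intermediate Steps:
C/(-2114) - 1610/(-2758) = -828/(-2114) - 1610/(-2758) = -828*(-1/2114) - 1610*(-1/2758) = 414/1057 + 115/197 = 203113/208229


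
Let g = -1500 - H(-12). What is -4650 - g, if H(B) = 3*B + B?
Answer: -3198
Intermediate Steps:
H(B) = 4*B
g = -1452 (g = -1500 - 4*(-12) = -1500 - 1*(-48) = -1500 + 48 = -1452)
-4650 - g = -4650 - 1*(-1452) = -4650 + 1452 = -3198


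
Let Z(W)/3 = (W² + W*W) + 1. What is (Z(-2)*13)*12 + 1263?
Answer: 5475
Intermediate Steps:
Z(W) = 3 + 6*W² (Z(W) = 3*((W² + W*W) + 1) = 3*((W² + W²) + 1) = 3*(2*W² + 1) = 3*(1 + 2*W²) = 3 + 6*W²)
(Z(-2)*13)*12 + 1263 = ((3 + 6*(-2)²)*13)*12 + 1263 = ((3 + 6*4)*13)*12 + 1263 = ((3 + 24)*13)*12 + 1263 = (27*13)*12 + 1263 = 351*12 + 1263 = 4212 + 1263 = 5475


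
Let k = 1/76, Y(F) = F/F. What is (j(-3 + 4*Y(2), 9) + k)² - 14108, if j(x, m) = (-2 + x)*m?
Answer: -81021319/5776 ≈ -14027.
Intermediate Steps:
Y(F) = 1
k = 1/76 ≈ 0.013158
j(x, m) = m*(-2 + x)
(j(-3 + 4*Y(2), 9) + k)² - 14108 = (9*(-2 + (-3 + 4*1)) + 1/76)² - 14108 = (9*(-2 + (-3 + 4)) + 1/76)² - 14108 = (9*(-2 + 1) + 1/76)² - 14108 = (9*(-1) + 1/76)² - 14108 = (-9 + 1/76)² - 14108 = (-683/76)² - 14108 = 466489/5776 - 14108 = -81021319/5776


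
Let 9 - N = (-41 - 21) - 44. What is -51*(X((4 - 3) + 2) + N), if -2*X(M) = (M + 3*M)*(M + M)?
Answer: -4029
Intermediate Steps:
N = 115 (N = 9 - ((-41 - 21) - 44) = 9 - (-62 - 44) = 9 - 1*(-106) = 9 + 106 = 115)
X(M) = -4*M² (X(M) = -(M + 3*M)*(M + M)/2 = -4*M*2*M/2 = -4*M²)
-51*(X((4 - 3) + 2) + N) = -51*(-4*((4 - 3) + 2)² + 115) = -51*(-4*(1 + 2)² + 115) = -51*(-4*3² + 115) = -51*(-4*9 + 115) = -51*(-36 + 115) = -51*79 = -4029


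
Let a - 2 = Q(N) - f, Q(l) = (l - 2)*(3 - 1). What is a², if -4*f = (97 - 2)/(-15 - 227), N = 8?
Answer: 181090849/937024 ≈ 193.26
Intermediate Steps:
Q(l) = -4 + 2*l (Q(l) = (-2 + l)*2 = -4 + 2*l)
f = 95/968 (f = -(97 - 2)/(4*(-15 - 227)) = -95/(4*(-242)) = -95*(-1)/(4*242) = -¼*(-95/242) = 95/968 ≈ 0.098140)
a = 13457/968 (a = 2 + ((-4 + 2*8) - 1*95/968) = 2 + ((-4 + 16) - 95/968) = 2 + (12 - 95/968) = 2 + 11521/968 = 13457/968 ≈ 13.902)
a² = (13457/968)² = 181090849/937024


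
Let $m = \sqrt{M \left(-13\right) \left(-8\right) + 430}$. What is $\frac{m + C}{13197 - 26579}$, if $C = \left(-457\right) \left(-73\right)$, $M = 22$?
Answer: $- \frac{33361}{13382} - \frac{3 \sqrt{302}}{13382} \approx -2.4969$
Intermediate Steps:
$C = 33361$
$m = 3 \sqrt{302}$ ($m = \sqrt{22 \left(-13\right) \left(-8\right) + 430} = \sqrt{\left(-286\right) \left(-8\right) + 430} = \sqrt{2288 + 430} = \sqrt{2718} = 3 \sqrt{302} \approx 52.134$)
$\frac{m + C}{13197 - 26579} = \frac{3 \sqrt{302} + 33361}{13197 - 26579} = \frac{33361 + 3 \sqrt{302}}{-13382} = \left(33361 + 3 \sqrt{302}\right) \left(- \frac{1}{13382}\right) = - \frac{33361}{13382} - \frac{3 \sqrt{302}}{13382}$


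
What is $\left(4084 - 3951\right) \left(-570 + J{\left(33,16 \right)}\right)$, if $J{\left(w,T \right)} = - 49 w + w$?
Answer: $-286482$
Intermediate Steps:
$J{\left(w,T \right)} = - 48 w$
$\left(4084 - 3951\right) \left(-570 + J{\left(33,16 \right)}\right) = \left(4084 - 3951\right) \left(-570 - 1584\right) = 133 \left(-570 - 1584\right) = 133 \left(-2154\right) = -286482$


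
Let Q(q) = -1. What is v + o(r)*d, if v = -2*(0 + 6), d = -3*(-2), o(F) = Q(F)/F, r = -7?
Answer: -78/7 ≈ -11.143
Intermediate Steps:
o(F) = -1/F
d = 6
v = -12 (v = -2*6 = -12)
v + o(r)*d = -12 - 1/(-7)*6 = -12 - 1*(-⅐)*6 = -12 + (⅐)*6 = -12 + 6/7 = -78/7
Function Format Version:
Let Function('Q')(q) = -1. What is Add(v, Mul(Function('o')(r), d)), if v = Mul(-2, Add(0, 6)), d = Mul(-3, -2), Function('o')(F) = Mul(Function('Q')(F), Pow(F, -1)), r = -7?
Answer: Rational(-78, 7) ≈ -11.143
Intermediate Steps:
Function('o')(F) = Mul(-1, Pow(F, -1))
d = 6
v = -12 (v = Mul(-2, 6) = -12)
Add(v, Mul(Function('o')(r), d)) = Add(-12, Mul(Mul(-1, Pow(-7, -1)), 6)) = Add(-12, Mul(Mul(-1, Rational(-1, 7)), 6)) = Add(-12, Mul(Rational(1, 7), 6)) = Add(-12, Rational(6, 7)) = Rational(-78, 7)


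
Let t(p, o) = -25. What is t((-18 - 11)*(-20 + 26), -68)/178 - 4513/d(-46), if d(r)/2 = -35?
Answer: 200391/3115 ≈ 64.331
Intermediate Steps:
d(r) = -70 (d(r) = 2*(-35) = -70)
t((-18 - 11)*(-20 + 26), -68)/178 - 4513/d(-46) = -25/178 - 4513/(-70) = -25*1/178 - 4513*(-1/70) = -25/178 + 4513/70 = 200391/3115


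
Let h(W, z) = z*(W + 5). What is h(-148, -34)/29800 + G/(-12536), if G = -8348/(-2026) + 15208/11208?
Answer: 10783678481527/66272421775800 ≈ 0.16272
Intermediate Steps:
G = 7773487/1419213 (G = -8348*(-1/2026) + 15208*(1/11208) = 4174/1013 + 1901/1401 = 7773487/1419213 ≈ 5.4773)
h(W, z) = z*(5 + W)
h(-148, -34)/29800 + G/(-12536) = -34*(5 - 148)/29800 + (7773487/1419213)/(-12536) = -34*(-143)*(1/29800) + (7773487/1419213)*(-1/12536) = 4862*(1/29800) - 7773487/17791254168 = 2431/14900 - 7773487/17791254168 = 10783678481527/66272421775800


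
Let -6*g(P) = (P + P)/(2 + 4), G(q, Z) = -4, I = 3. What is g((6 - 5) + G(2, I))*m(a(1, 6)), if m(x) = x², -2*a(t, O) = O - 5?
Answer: 1/24 ≈ 0.041667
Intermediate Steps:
a(t, O) = 5/2 - O/2 (a(t, O) = -(O - 5)/2 = -(-5 + O)/2 = 5/2 - O/2)
g(P) = -P/18 (g(P) = -(P + P)/(6*(2 + 4)) = -2*P/(6*6) = -P/18)
g((6 - 5) + G(2, I))*m(a(1, 6)) = (-((6 - 5) - 4)/18)*(5/2 - ½*6)² = (-(1 - 4)/18)*(5/2 - 3)² = (-1/18*(-3))*(-½)² = (⅙)*(¼) = 1/24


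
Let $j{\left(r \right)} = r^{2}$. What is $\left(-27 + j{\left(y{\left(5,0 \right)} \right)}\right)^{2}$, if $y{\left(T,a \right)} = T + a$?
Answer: $4$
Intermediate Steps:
$\left(-27 + j{\left(y{\left(5,0 \right)} \right)}\right)^{2} = \left(-27 + \left(5 + 0\right)^{2}\right)^{2} = \left(-27 + 5^{2}\right)^{2} = \left(-27 + 25\right)^{2} = \left(-2\right)^{2} = 4$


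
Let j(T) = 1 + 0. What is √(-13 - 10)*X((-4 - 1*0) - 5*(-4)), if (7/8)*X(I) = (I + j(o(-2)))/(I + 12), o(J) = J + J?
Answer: 34*I*√23/49 ≈ 3.3277*I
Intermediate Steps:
o(J) = 2*J
j(T) = 1
X(I) = 8*(1 + I)/(7*(12 + I)) (X(I) = 8*((I + 1)/(I + 12))/7 = 8*((1 + I)/(12 + I))/7 = 8*(1 + I)/(7*(12 + I)))
√(-13 - 10)*X((-4 - 1*0) - 5*(-4)) = √(-13 - 10)*(8*(1 + ((-4 - 1*0) - 5*(-4)))/(7*(12 + ((-4 - 1*0) - 5*(-4))))) = √(-23)*(8*(1 + ((-4 + 0) + 20))/(7*(12 + ((-4 + 0) + 20)))) = (I*√23)*(8*(1 + (-4 + 20))/(7*(12 + (-4 + 20)))) = (I*√23)*(8*(1 + 16)/(7*(12 + 16))) = (I*√23)*((8/7)*17/28) = (I*√23)*((8/7)*(1/28)*17) = (I*√23)*(34/49) = 34*I*√23/49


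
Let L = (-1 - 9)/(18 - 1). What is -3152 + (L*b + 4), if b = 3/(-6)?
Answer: -53511/17 ≈ -3147.7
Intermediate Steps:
b = -½ (b = 3*(-⅙) = -½ ≈ -0.50000)
L = -10/17 ≈ -0.58823
-3152 + (L*b + 4) = -3152 + (-10/17*(-½) + 4) = -3152 + (5/17 + 4) = -3152 + 73/17 = -53511/17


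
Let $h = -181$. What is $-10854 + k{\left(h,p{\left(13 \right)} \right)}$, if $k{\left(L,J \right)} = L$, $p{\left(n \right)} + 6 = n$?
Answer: $-11035$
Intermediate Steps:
$p{\left(n \right)} = -6 + n$
$-10854 + k{\left(h,p{\left(13 \right)} \right)} = -10854 - 181 = -11035$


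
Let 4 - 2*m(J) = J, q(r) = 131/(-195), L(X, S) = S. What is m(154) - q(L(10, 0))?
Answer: -14494/195 ≈ -74.328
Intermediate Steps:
q(r) = -131/195 (q(r) = 131*(-1/195) = -131/195)
m(J) = 2 - J/2
m(154) - q(L(10, 0)) = (2 - ½*154) - 1*(-131/195) = (2 - 77) + 131/195 = -75 + 131/195 = -14494/195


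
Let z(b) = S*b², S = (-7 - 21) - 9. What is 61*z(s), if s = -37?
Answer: -3089833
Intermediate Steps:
S = -37 (S = -28 - 9 = -37)
z(b) = -37*b²
61*z(s) = 61*(-37*(-37)²) = 61*(-37*1369) = 61*(-50653) = -3089833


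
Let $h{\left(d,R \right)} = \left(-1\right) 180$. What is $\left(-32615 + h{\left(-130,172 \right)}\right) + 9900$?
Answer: $-22895$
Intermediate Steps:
$h{\left(d,R \right)} = -180$
$\left(-32615 + h{\left(-130,172 \right)}\right) + 9900 = \left(-32615 - 180\right) + 9900 = -32795 + 9900 = -22895$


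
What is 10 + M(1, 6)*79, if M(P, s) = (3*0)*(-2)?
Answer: 10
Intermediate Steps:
M(P, s) = 0 (M(P, s) = 0*(-2) = 0)
10 + M(1, 6)*79 = 10 + 0*79 = 10 + 0 = 10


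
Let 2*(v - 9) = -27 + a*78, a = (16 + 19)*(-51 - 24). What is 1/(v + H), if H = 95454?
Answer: -2/13851 ≈ -0.00014439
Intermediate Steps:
a = -2625 (a = 35*(-75) = -2625)
v = -204759/2 (v = 9 + (-27 - 2625*78)/2 = 9 + (-27 - 204750)/2 = 9 + (1/2)*(-204777) = 9 - 204777/2 = -204759/2 ≈ -1.0238e+5)
1/(v + H) = 1/(-204759/2 + 95454) = 1/(-13851/2) = -2/13851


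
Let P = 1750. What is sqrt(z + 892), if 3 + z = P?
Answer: sqrt(2639) ≈ 51.371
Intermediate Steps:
z = 1747 (z = -3 + 1750 = 1747)
sqrt(z + 892) = sqrt(1747 + 892) = sqrt(2639)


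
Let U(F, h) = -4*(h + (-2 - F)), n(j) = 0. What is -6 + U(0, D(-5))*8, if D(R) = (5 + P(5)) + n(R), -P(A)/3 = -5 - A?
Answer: -1062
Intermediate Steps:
P(A) = 15 + 3*A (P(A) = -3*(-5 - A) = 15 + 3*A)
D(R) = 35 (D(R) = (5 + (15 + 3*5)) + 0 = (5 + (15 + 15)) + 0 = (5 + 30) + 0 = 35 + 0 = 35)
U(F, h) = 8 - 4*h + 4*F (U(F, h) = -4*(-2 + h - F) = 8 - 4*h + 4*F)
-6 + U(0, D(-5))*8 = -6 + (8 - 4*35 + 4*0)*8 = -6 + (8 - 140 + 0)*8 = -6 - 132*8 = -6 - 1056 = -1062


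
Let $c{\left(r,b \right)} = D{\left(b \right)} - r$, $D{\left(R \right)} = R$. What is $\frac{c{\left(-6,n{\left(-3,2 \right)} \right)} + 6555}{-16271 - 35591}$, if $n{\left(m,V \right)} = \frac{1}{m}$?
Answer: $- \frac{9841}{77793} \approx -0.1265$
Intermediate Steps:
$c{\left(r,b \right)} = b - r$
$\frac{c{\left(-6,n{\left(-3,2 \right)} \right)} + 6555}{-16271 - 35591} = \frac{\left(\frac{1}{-3} - -6\right) + 6555}{-16271 - 35591} = \frac{\left(- \frac{1}{3} + 6\right) + 6555}{-51862} = \left(\frac{17}{3} + 6555\right) \left(- \frac{1}{51862}\right) = \frac{19682}{3} \left(- \frac{1}{51862}\right) = - \frac{9841}{77793}$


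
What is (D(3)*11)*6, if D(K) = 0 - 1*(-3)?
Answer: 198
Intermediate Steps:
D(K) = 3 (D(K) = 0 + 3 = 3)
(D(3)*11)*6 = (3*11)*6 = 33*6 = 198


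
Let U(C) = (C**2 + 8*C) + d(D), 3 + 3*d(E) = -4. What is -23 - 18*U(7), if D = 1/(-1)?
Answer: -1871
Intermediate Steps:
D = -1
d(E) = -7/3 (d(E) = -1 + (1/3)*(-4) = -1 - 4/3 = -7/3)
U(C) = -7/3 + C**2 + 8*C (U(C) = (C**2 + 8*C) - 7/3 = -7/3 + C**2 + 8*C)
-23 - 18*U(7) = -23 - 18*(-7/3 + 7**2 + 8*7) = -23 - 18*(-7/3 + 49 + 56) = -23 - 18*308/3 = -23 - 1848 = -1871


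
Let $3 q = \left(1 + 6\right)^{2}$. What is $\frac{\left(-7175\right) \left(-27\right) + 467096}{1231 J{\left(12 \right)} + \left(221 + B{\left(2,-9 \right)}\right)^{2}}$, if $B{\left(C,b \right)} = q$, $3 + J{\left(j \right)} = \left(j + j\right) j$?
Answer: $\frac{5947389}{3664459} \approx 1.623$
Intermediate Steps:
$J{\left(j \right)} = -3 + 2 j^{2}$ ($J{\left(j \right)} = -3 + \left(j + j\right) j = -3 + 2 j j = -3 + 2 j^{2}$)
$q = \frac{49}{3}$ ($q = \frac{\left(1 + 6\right)^{2}}{3} = \frac{7^{2}}{3} = \frac{1}{3} \cdot 49 = \frac{49}{3} \approx 16.333$)
$B{\left(C,b \right)} = \frac{49}{3}$
$\frac{\left(-7175\right) \left(-27\right) + 467096}{1231 J{\left(12 \right)} + \left(221 + B{\left(2,-9 \right)}\right)^{2}} = \frac{\left(-7175\right) \left(-27\right) + 467096}{1231 \left(-3 + 2 \cdot 12^{2}\right) + \left(221 + \frac{49}{3}\right)^{2}} = \frac{193725 + 467096}{1231 \left(-3 + 2 \cdot 144\right) + \left(\frac{712}{3}\right)^{2}} = \frac{660821}{1231 \left(-3 + 288\right) + \frac{506944}{9}} = \frac{660821}{1231 \cdot 285 + \frac{506944}{9}} = \frac{660821}{350835 + \frac{506944}{9}} = \frac{660821}{\frac{3664459}{9}} = 660821 \cdot \frac{9}{3664459} = \frac{5947389}{3664459}$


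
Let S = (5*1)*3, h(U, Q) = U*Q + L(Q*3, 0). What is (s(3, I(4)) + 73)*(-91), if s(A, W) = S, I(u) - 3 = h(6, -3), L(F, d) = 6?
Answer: -8008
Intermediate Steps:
h(U, Q) = 6 + Q*U (h(U, Q) = U*Q + 6 = Q*U + 6 = 6 + Q*U)
I(u) = -9 (I(u) = 3 + (6 - 3*6) = 3 + (6 - 18) = 3 - 12 = -9)
S = 15 (S = 5*3 = 15)
s(A, W) = 15
(s(3, I(4)) + 73)*(-91) = (15 + 73)*(-91) = 88*(-91) = -8008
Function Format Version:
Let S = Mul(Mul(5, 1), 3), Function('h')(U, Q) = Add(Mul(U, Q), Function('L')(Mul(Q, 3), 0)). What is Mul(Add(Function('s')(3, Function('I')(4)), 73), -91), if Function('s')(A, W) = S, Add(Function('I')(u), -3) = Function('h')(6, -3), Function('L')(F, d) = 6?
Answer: -8008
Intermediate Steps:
Function('h')(U, Q) = Add(6, Mul(Q, U)) (Function('h')(U, Q) = Add(Mul(U, Q), 6) = Add(Mul(Q, U), 6) = Add(6, Mul(Q, U)))
Function('I')(u) = -9 (Function('I')(u) = Add(3, Add(6, Mul(-3, 6))) = Add(3, Add(6, -18)) = Add(3, -12) = -9)
S = 15 (S = Mul(5, 3) = 15)
Function('s')(A, W) = 15
Mul(Add(Function('s')(3, Function('I')(4)), 73), -91) = Mul(Add(15, 73), -91) = Mul(88, -91) = -8008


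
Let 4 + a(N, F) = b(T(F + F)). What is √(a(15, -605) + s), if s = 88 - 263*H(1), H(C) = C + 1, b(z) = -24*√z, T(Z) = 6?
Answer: √(-442 - 24*√6) ≈ 22.378*I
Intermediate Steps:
H(C) = 1 + C
a(N, F) = -4 - 24*√6
s = -438 (s = 88 - 263*(1 + 1) = 88 - 263*2 = 88 - 526 = -438)
√(a(15, -605) + s) = √((-4 - 24*√6) - 438) = √(-442 - 24*√6)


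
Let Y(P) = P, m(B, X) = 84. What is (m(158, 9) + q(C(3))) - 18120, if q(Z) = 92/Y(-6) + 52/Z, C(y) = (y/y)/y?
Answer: -53686/3 ≈ -17895.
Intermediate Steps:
C(y) = 1/y
q(Z) = -46/3 + 52/Z (q(Z) = 92/(-6) + 52/Z = 92*(-⅙) + 52/Z = -46/3 + 52/Z)
(m(158, 9) + q(C(3))) - 18120 = (84 + (-46/3 + 52/(1/3))) - 18120 = (84 + (-46/3 + 52/(⅓))) - 18120 = (84 + (-46/3 + 52*3)) - 18120 = (84 + (-46/3 + 156)) - 18120 = (84 + 422/3) - 18120 = 674/3 - 18120 = -53686/3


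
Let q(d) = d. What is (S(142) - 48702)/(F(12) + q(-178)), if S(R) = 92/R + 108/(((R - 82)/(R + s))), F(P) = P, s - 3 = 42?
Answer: 17169487/58930 ≈ 291.35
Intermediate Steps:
s = 45 (s = 3 + 42 = 45)
S(R) = 92/R + 108*(45 + R)/(-82 + R) (S(R) = 92/R + 108/(((R - 82)/(R + 45))) = 92/R + 108/(((-82 + R)/(45 + R))) = 92/R + 108*((45 + R)/(-82 + R)) = 92/R + 108*(45 + R)/(-82 + R))
(S(142) - 48702)/(F(12) + q(-178)) = (4*(-1886 + 27*142² + 1238*142)/(142*(-82 + 142)) - 48702)/(12 - 178) = (4*(1/142)*(-1886 + 27*20164 + 175796)/60 - 48702)/(-166) = (4*(1/142)*(1/60)*(-1886 + 544428 + 175796) - 48702)*(-1/166) = (4*(1/142)*(1/60)*718338 - 48702)*(-1/166) = (119723/355 - 48702)*(-1/166) = -17169487/355*(-1/166) = 17169487/58930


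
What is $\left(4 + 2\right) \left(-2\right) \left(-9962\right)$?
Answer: $119544$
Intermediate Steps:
$\left(4 + 2\right) \left(-2\right) \left(-9962\right) = 6 \left(-2\right) \left(-9962\right) = \left(-12\right) \left(-9962\right) = 119544$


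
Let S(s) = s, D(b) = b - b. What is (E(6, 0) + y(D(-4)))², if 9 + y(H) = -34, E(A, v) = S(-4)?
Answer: 2209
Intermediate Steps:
D(b) = 0
E(A, v) = -4
y(H) = -43 (y(H) = -9 - 34 = -43)
(E(6, 0) + y(D(-4)))² = (-4 - 43)² = (-47)² = 2209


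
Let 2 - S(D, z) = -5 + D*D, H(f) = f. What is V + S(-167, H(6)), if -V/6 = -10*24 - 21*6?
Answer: -25686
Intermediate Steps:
S(D, z) = 7 - D² (S(D, z) = 2 - (-5 + D*D) = 2 - (-5 + D²) = 2 + (5 - D²) = 7 - D²)
V = 2196 (V = -6*(-10*24 - 21*6) = -6*(-240 - 126) = -6*(-366) = 2196)
V + S(-167, H(6)) = 2196 + (7 - 1*(-167)²) = 2196 + (7 - 1*27889) = 2196 + (7 - 27889) = 2196 - 27882 = -25686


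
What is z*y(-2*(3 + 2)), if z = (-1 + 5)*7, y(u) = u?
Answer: -280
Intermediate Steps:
z = 28 (z = 4*7 = 28)
z*y(-2*(3 + 2)) = 28*(-2*(3 + 2)) = 28*(-2*5) = 28*(-10) = -280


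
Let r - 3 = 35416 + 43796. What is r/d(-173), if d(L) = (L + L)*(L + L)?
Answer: 79215/119716 ≈ 0.66169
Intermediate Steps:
d(L) = 4*L² (d(L) = (2*L)*(2*L) = 4*L²)
r = 79215 (r = 3 + (35416 + 43796) = 3 + 79212 = 79215)
r/d(-173) = 79215/((4*(-173)²)) = 79215/((4*29929)) = 79215/119716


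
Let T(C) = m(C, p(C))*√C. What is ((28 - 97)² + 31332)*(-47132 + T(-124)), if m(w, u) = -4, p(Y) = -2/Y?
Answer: -1701135276 - 288744*I*√31 ≈ -1.7011e+9 - 1.6077e+6*I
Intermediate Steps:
T(C) = -4*√C
((28 - 97)² + 31332)*(-47132 + T(-124)) = ((28 - 97)² + 31332)*(-47132 - 8*I*√31) = ((-69)² + 31332)*(-47132 - 8*I*√31) = (4761 + 31332)*(-47132 - 8*I*√31) = 36093*(-47132 - 8*I*√31) = -1701135276 - 288744*I*√31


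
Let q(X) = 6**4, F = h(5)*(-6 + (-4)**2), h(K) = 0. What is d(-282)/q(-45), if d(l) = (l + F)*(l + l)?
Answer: 2209/18 ≈ 122.72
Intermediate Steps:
F = 0 (F = 0*(-6 + (-4)**2) = 0*(-6 + 16) = 0*10 = 0)
q(X) = 1296
d(l) = 2*l**2 (d(l) = (l + 0)*(l + l) = l*(2*l) = 2*l**2)
d(-282)/q(-45) = (2*(-282)**2)/1296 = (2*79524)*(1/1296) = 159048*(1/1296) = 2209/18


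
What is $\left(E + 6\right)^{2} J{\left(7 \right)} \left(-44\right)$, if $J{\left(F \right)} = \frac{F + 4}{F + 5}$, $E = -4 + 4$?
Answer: $-1452$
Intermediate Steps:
$E = 0$
$J{\left(F \right)} = \frac{4 + F}{5 + F}$
$\left(E + 6\right)^{2} J{\left(7 \right)} \left(-44\right) = \left(0 + 6\right)^{2} \frac{4 + 7}{5 + 7} \left(-44\right) = 6^{2} \cdot \frac{1}{12} \cdot 11 \left(-44\right) = 36 \cdot \frac{1}{12} \cdot 11 \left(-44\right) = 36 \cdot \frac{11}{12} \left(-44\right) = 33 \left(-44\right) = -1452$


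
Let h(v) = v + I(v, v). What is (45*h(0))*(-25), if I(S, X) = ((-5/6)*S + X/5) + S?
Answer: 0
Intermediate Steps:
I(S, X) = X/5 + S/6 (I(S, X) = ((-5*1/6)*S + X/5) + S = (-5*S/6 + X/5) + S = X/5 + S/6)
h(v) = 41*v/30 (h(v) = v + (v/5 + v/6) = v + 11*v/30 = 41*v/30)
(45*h(0))*(-25) = (45*((41/30)*0))*(-25) = (45*0)*(-25) = 0*(-25) = 0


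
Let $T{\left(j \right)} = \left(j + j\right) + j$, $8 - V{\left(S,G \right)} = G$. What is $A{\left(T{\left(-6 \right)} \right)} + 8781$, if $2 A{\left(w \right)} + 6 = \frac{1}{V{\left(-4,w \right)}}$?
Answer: $\frac{456457}{52} \approx 8778.0$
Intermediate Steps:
$V{\left(S,G \right)} = 8 - G$
$T{\left(j \right)} = 3 j$ ($T{\left(j \right)} = 2 j + j = 3 j$)
$A{\left(w \right)} = -3 + \frac{1}{2 \left(8 - w\right)}$
$A{\left(T{\left(-6 \right)} \right)} + 8781 = \frac{47 - 6 \cdot 3 \left(-6\right)}{2 \left(-8 + 3 \left(-6\right)\right)} + 8781 = \frac{47 - -108}{2 \left(-8 - 18\right)} + 8781 = \frac{47 + 108}{2 \left(-26\right)} + 8781 = \frac{1}{2} \left(- \frac{1}{26}\right) 155 + 8781 = - \frac{155}{52} + 8781 = \frac{456457}{52}$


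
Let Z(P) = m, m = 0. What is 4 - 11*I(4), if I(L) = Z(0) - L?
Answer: 48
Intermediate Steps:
Z(P) = 0
I(L) = -L (I(L) = 0 - L = -L)
4 - 11*I(4) = 4 - (-11)*4 = 4 - 11*(-4) = 4 + 44 = 48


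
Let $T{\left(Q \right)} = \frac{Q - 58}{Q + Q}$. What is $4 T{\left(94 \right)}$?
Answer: $\frac{36}{47} \approx 0.76596$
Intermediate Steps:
$T{\left(Q \right)} = \frac{-58 + Q}{2 Q}$
$4 T{\left(94 \right)} = 4 \frac{-58 + 94}{2 \cdot 94} = 4 \cdot \frac{1}{2} \cdot \frac{1}{94} \cdot 36 = 4 \cdot \frac{9}{47} = \frac{36}{47}$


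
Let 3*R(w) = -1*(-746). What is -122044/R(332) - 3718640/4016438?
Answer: -368330145814/749065687 ≈ -491.72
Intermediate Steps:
R(w) = 746/3 (R(w) = (-1*(-746))/3 = (⅓)*746 = 746/3)
-122044/R(332) - 3718640/4016438 = -122044/746/3 - 3718640/4016438 = -122044*3/746 - 3718640*1/4016438 = -183066/373 - 1859320/2008219 = -368330145814/749065687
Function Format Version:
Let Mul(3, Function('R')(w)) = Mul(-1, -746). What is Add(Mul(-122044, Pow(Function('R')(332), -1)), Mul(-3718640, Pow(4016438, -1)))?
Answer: Rational(-368330145814, 749065687) ≈ -491.72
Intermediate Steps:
Function('R')(w) = Rational(746, 3) (Function('R')(w) = Mul(Rational(1, 3), Mul(-1, -746)) = Mul(Rational(1, 3), 746) = Rational(746, 3))
Add(Mul(-122044, Pow(Function('R')(332), -1)), Mul(-3718640, Pow(4016438, -1))) = Add(Mul(-122044, Pow(Rational(746, 3), -1)), Mul(-3718640, Pow(4016438, -1))) = Add(Mul(-122044, Rational(3, 746)), Mul(-3718640, Rational(1, 4016438))) = Add(Rational(-183066, 373), Rational(-1859320, 2008219)) = Rational(-368330145814, 749065687)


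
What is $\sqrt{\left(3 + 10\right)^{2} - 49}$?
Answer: $2 \sqrt{30} \approx 10.954$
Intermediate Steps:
$\sqrt{\left(3 + 10\right)^{2} - 49} = \sqrt{13^{2} - 49} = \sqrt{169 - 49} = \sqrt{120} = 2 \sqrt{30}$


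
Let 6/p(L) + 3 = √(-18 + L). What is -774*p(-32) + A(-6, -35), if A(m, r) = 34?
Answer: 15938/59 + 23220*I*√2/59 ≈ 270.14 + 556.58*I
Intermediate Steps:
p(L) = 6/(-3 + √(-18 + L))
-774*p(-32) + A(-6, -35) = -4644/(-3 + √(-18 - 32)) + 34 = -4644/(-3 + √(-50)) + 34 = -4644/(-3 + 5*I*√2) + 34 = 34 - 4644/(-3 + 5*I*√2)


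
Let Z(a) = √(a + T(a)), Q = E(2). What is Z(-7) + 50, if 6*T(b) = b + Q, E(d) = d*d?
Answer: 50 + I*√30/2 ≈ 50.0 + 2.7386*I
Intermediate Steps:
E(d) = d²
Q = 4 (Q = 2² = 4)
T(b) = ⅔ + b/6 (T(b) = (b + 4)/6 = (4 + b)/6 = ⅔ + b/6)
Z(a) = √(⅔ + 7*a/6) (Z(a) = √(a + (⅔ + a/6)) = √(⅔ + 7*a/6))
Z(-7) + 50 = √(24 + 42*(-7))/6 + 50 = √(24 - 294)/6 + 50 = √(-270)/6 + 50 = (3*I*√30)/6 + 50 = I*√30/2 + 50 = 50 + I*√30/2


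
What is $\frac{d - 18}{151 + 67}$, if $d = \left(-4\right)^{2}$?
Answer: $- \frac{1}{109} \approx -0.0091743$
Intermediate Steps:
$d = 16$
$\frac{d - 18}{151 + 67} = \frac{16 - 18}{151 + 67} = - \frac{2}{218} = \left(-2\right) \frac{1}{218} = - \frac{1}{109}$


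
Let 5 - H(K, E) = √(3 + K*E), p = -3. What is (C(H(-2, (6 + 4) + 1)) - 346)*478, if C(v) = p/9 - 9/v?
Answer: -10958389/66 - 2151*I*√19/22 ≈ -1.6604e+5 - 426.18*I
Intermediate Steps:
H(K, E) = 5 - √(3 + E*K) (H(K, E) = 5 - √(3 + K*E) = 5 - √(3 + E*K))
C(v) = -⅓ - 9/v (C(v) = -3/9 - 9/v = -3*⅑ - 9/v = -⅓ - 9/v)
(C(H(-2, (6 + 4) + 1)) - 346)*478 = ((-27 - (5 - √(3 + ((6 + 4) + 1)*(-2))))/(3*(5 - √(3 + ((6 + 4) + 1)*(-2)))) - 346)*478 = ((-27 - (5 - √(3 + (10 + 1)*(-2))))/(3*(5 - √(3 + (10 + 1)*(-2)))) - 346)*478 = ((-27 - (5 - √(3 + 11*(-2))))/(3*(5 - √(3 + 11*(-2)))) - 346)*478 = ((-27 - (5 - √(3 - 22)))/(3*(5 - √(3 - 22))) - 346)*478 = ((-27 - (5 - √(-19)))/(3*(5 - √(-19))) - 346)*478 = ((-27 - (5 - I*√19))/(3*(5 - I*√19)) - 346)*478 = ((-27 + (-5 + I*√19))/(3*(5 - I*√19)) - 346)*478 = ((-32 + I*√19)/(3*(5 - I*√19)) - 346)*478 = (-346 + (-32 + I*√19)/(3*(5 - I*√19)))*478 = -165388 + 478*(-32 + I*√19)/(3*(5 - I*√19))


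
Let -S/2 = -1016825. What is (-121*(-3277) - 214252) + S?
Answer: 2215915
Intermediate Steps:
S = 2033650 (S = -2*(-1016825) = 2033650)
(-121*(-3277) - 214252) + S = (-121*(-3277) - 214252) + 2033650 = (396517 - 214252) + 2033650 = 182265 + 2033650 = 2215915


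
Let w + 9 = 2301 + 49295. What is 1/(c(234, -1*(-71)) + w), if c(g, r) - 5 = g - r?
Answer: 1/51755 ≈ 1.9322e-5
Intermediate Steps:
c(g, r) = 5 + g - r (c(g, r) = 5 + (g - r) = 5 + g - r)
w = 51587 (w = -9 + (2301 + 49295) = -9 + 51596 = 51587)
1/(c(234, -1*(-71)) + w) = 1/((5 + 234 - (-1)*(-71)) + 51587) = 1/((5 + 234 - 1*71) + 51587) = 1/((5 + 234 - 71) + 51587) = 1/(168 + 51587) = 1/51755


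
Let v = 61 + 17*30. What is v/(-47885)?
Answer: -571/47885 ≈ -0.011924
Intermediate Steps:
v = 571 (v = 61 + 510 = 571)
v/(-47885) = 571/(-47885) = 571*(-1/47885) = -571/47885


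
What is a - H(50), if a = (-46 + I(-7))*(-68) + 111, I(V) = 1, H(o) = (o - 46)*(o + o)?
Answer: 2771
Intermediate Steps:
H(o) = 2*o*(-46 + o) (H(o) = (-46 + o)*(2*o) = 2*o*(-46 + o))
a = 3171 (a = (-46 + 1)*(-68) + 111 = -45*(-68) + 111 = 3060 + 111 = 3171)
a - H(50) = 3171 - 2*50*(-46 + 50) = 3171 - 2*50*4 = 3171 - 1*400 = 3171 - 400 = 2771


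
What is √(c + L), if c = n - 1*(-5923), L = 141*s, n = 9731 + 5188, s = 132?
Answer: √39454 ≈ 198.63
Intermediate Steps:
n = 14919
L = 18612 (L = 141*132 = 18612)
c = 20842 (c = 14919 - 1*(-5923) = 14919 + 5923 = 20842)
√(c + L) = √(20842 + 18612) = √39454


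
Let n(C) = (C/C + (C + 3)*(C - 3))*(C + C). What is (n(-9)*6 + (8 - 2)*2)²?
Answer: 61968384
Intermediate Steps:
n(C) = 2*C*(1 + (-3 + C)*(3 + C)) (n(C) = (1 + (3 + C)*(-3 + C))*(2*C) = (1 + (-3 + C)*(3 + C))*(2*C) = 2*C*(1 + (-3 + C)*(3 + C)))
(n(-9)*6 + (8 - 2)*2)² = ((2*(-9)*(-8 + (-9)²))*6 + (8 - 2)*2)² = ((2*(-9)*(-8 + 81))*6 + 6*2)² = ((2*(-9)*73)*6 + 12)² = (-1314*6 + 12)² = (-7884 + 12)² = (-7872)² = 61968384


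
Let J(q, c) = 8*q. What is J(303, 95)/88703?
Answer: 2424/88703 ≈ 0.027327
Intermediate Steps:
J(303, 95)/88703 = (8*303)/88703 = 2424*(1/88703) = 2424/88703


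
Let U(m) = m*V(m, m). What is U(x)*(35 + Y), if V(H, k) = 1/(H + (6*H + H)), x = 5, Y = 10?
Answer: 45/8 ≈ 5.6250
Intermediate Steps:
V(H, k) = 1/(8*H) (V(H, k) = 1/(H + 7*H) = 1/(8*H))
U(m) = ⅛ (U(m) = m*(1/(8*m)) = ⅛)
U(x)*(35 + Y) = (35 + 10)/8 = (⅛)*45 = 45/8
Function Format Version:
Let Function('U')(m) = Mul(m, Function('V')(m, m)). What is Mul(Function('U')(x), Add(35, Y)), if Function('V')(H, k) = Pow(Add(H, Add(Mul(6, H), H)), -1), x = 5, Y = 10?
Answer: Rational(45, 8) ≈ 5.6250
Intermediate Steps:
Function('V')(H, k) = Mul(Rational(1, 8), Pow(H, -1)) (Function('V')(H, k) = Pow(Add(H, Mul(7, H)), -1) = Pow(Mul(8, H), -1) = Mul(Rational(1, 8), Pow(H, -1)))
Function('U')(m) = Rational(1, 8) (Function('U')(m) = Mul(m, Mul(Rational(1, 8), Pow(m, -1))) = Rational(1, 8))
Mul(Function('U')(x), Add(35, Y)) = Mul(Rational(1, 8), Add(35, 10)) = Mul(Rational(1, 8), 45) = Rational(45, 8)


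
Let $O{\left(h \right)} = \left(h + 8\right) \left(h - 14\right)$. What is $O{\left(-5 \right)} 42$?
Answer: $-2394$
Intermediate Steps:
$O{\left(h \right)} = \left(-14 + h\right) \left(8 + h\right)$ ($O{\left(h \right)} = \left(8 + h\right) \left(-14 + h\right) = \left(-14 + h\right) \left(8 + h\right)$)
$O{\left(-5 \right)} 42 = \left(-112 + \left(-5\right)^{2} - -30\right) 42 = \left(-112 + 25 + 30\right) 42 = \left(-57\right) 42 = -2394$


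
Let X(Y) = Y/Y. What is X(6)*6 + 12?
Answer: 18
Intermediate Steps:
X(Y) = 1
X(6)*6 + 12 = 1*6 + 12 = 6 + 12 = 18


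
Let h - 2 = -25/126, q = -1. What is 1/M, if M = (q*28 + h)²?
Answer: 15876/10896601 ≈ 0.0014570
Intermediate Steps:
h = 227/126 (h = 2 - 25/126 = 227/126 ≈ 1.8016)
M = 10896601/15876 (M = (-1*28 + 227/126)² = (-28 + 227/126)² = (-3301/126)² = 10896601/15876 ≈ 686.36)
1/M = 1/(10896601/15876) = 15876/10896601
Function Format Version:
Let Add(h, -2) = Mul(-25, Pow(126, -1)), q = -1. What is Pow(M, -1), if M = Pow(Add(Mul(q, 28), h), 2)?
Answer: Rational(15876, 10896601) ≈ 0.0014570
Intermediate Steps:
h = Rational(227, 126) (h = Add(2, Mul(-25, Pow(126, -1))) = Add(2, Mul(-25, Rational(1, 126))) = Add(2, Rational(-25, 126)) = Rational(227, 126) ≈ 1.8016)
M = Rational(10896601, 15876) (M = Pow(Add(Mul(-1, 28), Rational(227, 126)), 2) = Pow(Add(-28, Rational(227, 126)), 2) = Pow(Rational(-3301, 126), 2) = Rational(10896601, 15876) ≈ 686.36)
Pow(M, -1) = Pow(Rational(10896601, 15876), -1) = Rational(15876, 10896601)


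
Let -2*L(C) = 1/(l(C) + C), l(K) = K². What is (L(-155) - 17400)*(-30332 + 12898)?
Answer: 7241002700717/23870 ≈ 3.0335e+8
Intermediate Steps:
L(C) = -1/(2*(C + C²)) (L(C) = -1/(2*(C² + C)) = -1/(2*(C + C²)))
(L(-155) - 17400)*(-30332 + 12898) = (-½/(-155*(1 - 155)) - 17400)*(-30332 + 12898) = (-½*(-1/155)/(-154) - 17400)*(-17434) = (-½*(-1/155)*(-1/154) - 17400)*(-17434) = (-1/47740 - 17400)*(-17434) = -830676001/47740*(-17434) = 7241002700717/23870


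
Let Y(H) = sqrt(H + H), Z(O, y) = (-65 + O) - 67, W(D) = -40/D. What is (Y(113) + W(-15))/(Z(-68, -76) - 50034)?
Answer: -4/75351 - sqrt(226)/50234 ≈ -0.00035235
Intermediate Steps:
Z(O, y) = -132 + O
Y(H) = sqrt(2)*sqrt(H) (Y(H) = sqrt(2*H) = sqrt(2)*sqrt(H))
(Y(113) + W(-15))/(Z(-68, -76) - 50034) = (sqrt(2)*sqrt(113) - 40/(-15))/((-132 - 68) - 50034) = (sqrt(226) - 40*(-1/15))/(-200 - 50034) = (sqrt(226) + 8/3)/(-50234) = (8/3 + sqrt(226))*(-1/50234) = -4/75351 - sqrt(226)/50234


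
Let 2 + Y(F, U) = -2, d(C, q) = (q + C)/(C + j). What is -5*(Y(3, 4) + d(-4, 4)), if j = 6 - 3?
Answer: 20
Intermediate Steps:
j = 3
d(C, q) = (C + q)/(3 + C) (d(C, q) = (q + C)/(C + 3) = (C + q)/(3 + C))
Y(F, U) = -4 (Y(F, U) = -2 - 2 = -4)
-5*(Y(3, 4) + d(-4, 4)) = -5*(-4 + (-4 + 4)/(3 - 4)) = -5*(-4 + 0/(-1)) = -5*(-4 - 1*0) = -5*(-4 + 0) = -5*(-4) = 20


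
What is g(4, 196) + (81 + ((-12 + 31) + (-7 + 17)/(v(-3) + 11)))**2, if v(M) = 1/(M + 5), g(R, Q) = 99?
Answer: 5434771/529 ≈ 10274.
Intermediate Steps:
v(M) = 1/(5 + M)
g(4, 196) + (81 + ((-12 + 31) + (-7 + 17)/(v(-3) + 11)))**2 = 99 + (81 + ((-12 + 31) + (-7 + 17)/(1/(5 - 3) + 11)))**2 = 99 + (81 + (19 + 10/(1/2 + 11)))**2 = 99 + (81 + (19 + 10/(23/2)))**2 = 99 + (81 + (19 + 10*(2/23)))**2 = 99 + (81 + (19 + 20/23))**2 = 99 + (81 + 457/23)**2 = 99 + (2320/23)**2 = 99 + 5382400/529 = 5434771/529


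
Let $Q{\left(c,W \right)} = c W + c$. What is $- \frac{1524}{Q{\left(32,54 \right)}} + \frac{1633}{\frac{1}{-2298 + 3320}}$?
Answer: $\frac{734327059}{440} \approx 1.6689 \cdot 10^{6}$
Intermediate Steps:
$Q{\left(c,W \right)} = c + W c$ ($Q{\left(c,W \right)} = W c + c = c + W c$)
$- \frac{1524}{Q{\left(32,54 \right)}} + \frac{1633}{\frac{1}{-2298 + 3320}} = - \frac{1524}{32 \left(1 + 54\right)} + \frac{1633}{\frac{1}{-2298 + 3320}} = - \frac{1524}{32 \cdot 55} + \frac{1633}{\frac{1}{1022}} = - \frac{1524}{1760} + 1633 \frac{1}{\frac{1}{1022}} = \left(-1524\right) \frac{1}{1760} + 1633 \cdot 1022 = - \frac{381}{440} + 1668926 = \frac{734327059}{440}$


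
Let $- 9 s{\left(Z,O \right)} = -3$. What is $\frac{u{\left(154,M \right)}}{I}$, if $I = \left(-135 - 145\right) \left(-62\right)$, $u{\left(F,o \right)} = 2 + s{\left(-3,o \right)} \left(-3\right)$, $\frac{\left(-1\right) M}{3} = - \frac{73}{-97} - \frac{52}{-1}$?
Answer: $\frac{1}{17360} \approx 5.7604 \cdot 10^{-5}$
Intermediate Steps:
$s{\left(Z,O \right)} = \frac{1}{3}$ ($s{\left(Z,O \right)} = \left(- \frac{1}{9}\right) \left(-3\right) = \frac{1}{3}$)
$M = - \frac{15351}{97}$ ($M = - 3 \left(- \frac{73}{-97} - \frac{52}{-1}\right) = - 3 \left(\left(-73\right) \left(- \frac{1}{97}\right) - -52\right) = - 3 \left(\frac{73}{97} + 52\right) = \left(-3\right) \frac{5117}{97} = - \frac{15351}{97} \approx -158.26$)
$u{\left(F,o \right)} = 1$ ($u{\left(F,o \right)} = 2 + \frac{1}{3} \left(-3\right) = 2 - 1 = 1$)
$I = 17360$ ($I = \left(-280\right) \left(-62\right) = 17360$)
$\frac{u{\left(154,M \right)}}{I} = 1 \cdot \frac{1}{17360} = \frac{1}{17360}$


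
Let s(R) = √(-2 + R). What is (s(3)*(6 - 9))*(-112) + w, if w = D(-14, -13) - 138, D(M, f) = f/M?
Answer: 2785/14 ≈ 198.93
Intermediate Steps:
w = -1919/14 (w = -13/(-14) - 138 = -13*(-1/14) - 138 = 13/14 - 138 = -1919/14 ≈ -137.07)
(s(3)*(6 - 9))*(-112) + w = (√(-2 + 3)*(6 - 9))*(-112) - 1919/14 = (√1*(-3))*(-112) - 1919/14 = (1*(-3))*(-112) - 1919/14 = -3*(-112) - 1919/14 = 336 - 1919/14 = 2785/14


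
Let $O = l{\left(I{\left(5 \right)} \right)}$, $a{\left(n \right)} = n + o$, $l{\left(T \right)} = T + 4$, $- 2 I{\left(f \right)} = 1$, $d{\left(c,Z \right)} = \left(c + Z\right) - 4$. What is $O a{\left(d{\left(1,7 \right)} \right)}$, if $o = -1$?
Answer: $\frac{21}{2} \approx 10.5$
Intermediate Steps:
$d{\left(c,Z \right)} = -4 + Z + c$ ($d{\left(c,Z \right)} = \left(Z + c\right) - 4 = -4 + Z + c$)
$I{\left(f \right)} = - \frac{1}{2}$ ($I{\left(f \right)} = \left(- \frac{1}{2}\right) 1 = - \frac{1}{2}$)
$l{\left(T \right)} = 4 + T$
$a{\left(n \right)} = -1 + n$ ($a{\left(n \right)} = n - 1 = -1 + n$)
$O = \frac{7}{2}$ ($O = 4 - \frac{1}{2} = \frac{7}{2} \approx 3.5$)
$O a{\left(d{\left(1,7 \right)} \right)} = \frac{7 \left(-1 + \left(-4 + 7 + 1\right)\right)}{2} = \frac{7 \left(-1 + 4\right)}{2} = \frac{7}{2} \cdot 3 = \frac{21}{2}$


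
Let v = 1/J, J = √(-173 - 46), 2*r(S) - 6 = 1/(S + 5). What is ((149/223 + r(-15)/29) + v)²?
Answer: 2154782949851/3663614996400 - 99577*I*√219/14162730 ≈ 0.58816 - 0.10405*I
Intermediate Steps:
r(S) = 3 + 1/(2*(5 + S)) (r(S) = 3 + 1/(2*(S + 5)) = 3 + 1/(2*(5 + S)))
J = I*√219 (J = √(-219) = I*√219 ≈ 14.799*I)
v = -I*√219/219 (v = 1/(I*√219) = -I*√219/219 ≈ -0.067574*I)
((149/223 + r(-15)/29) + v)² = ((149/223 + ((31 + 6*(-15))/(2*(5 - 15)))/29) - I*√219/219)² = ((149*(1/223) + ((½)*(31 - 90)/(-10))*(1/29)) - I*√219/219)² = ((149/223 + ((½)*(-⅒)*(-59))*(1/29)) - I*√219/219)² = ((149/223 + (59/20)*(1/29)) - I*√219/219)² = ((149/223 + 59/580) - I*√219/219)² = (99577/129340 - I*√219/219)²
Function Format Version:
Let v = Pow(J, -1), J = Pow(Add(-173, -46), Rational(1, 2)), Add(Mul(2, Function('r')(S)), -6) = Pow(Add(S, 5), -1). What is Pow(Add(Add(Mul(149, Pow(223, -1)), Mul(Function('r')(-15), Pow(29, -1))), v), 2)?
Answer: Add(Rational(2154782949851, 3663614996400), Mul(Rational(-99577, 14162730), I, Pow(219, Rational(1, 2)))) ≈ Add(0.58816, Mul(-0.10405, I))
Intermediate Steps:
Function('r')(S) = Add(3, Mul(Rational(1, 2), Pow(Add(5, S), -1))) (Function('r')(S) = Add(3, Mul(Rational(1, 2), Pow(Add(S, 5), -1))) = Add(3, Mul(Rational(1, 2), Pow(Add(5, S), -1))))
J = Mul(I, Pow(219, Rational(1, 2))) (J = Pow(-219, Rational(1, 2)) = Mul(I, Pow(219, Rational(1, 2))) ≈ Mul(14.799, I))
v = Mul(Rational(-1, 219), I, Pow(219, Rational(1, 2))) (v = Pow(Mul(I, Pow(219, Rational(1, 2))), -1) = Mul(Rational(-1, 219), I, Pow(219, Rational(1, 2))) ≈ Mul(-0.067574, I))
Pow(Add(Add(Mul(149, Pow(223, -1)), Mul(Function('r')(-15), Pow(29, -1))), v), 2) = Pow(Add(Add(Mul(149, Pow(223, -1)), Mul(Mul(Rational(1, 2), Pow(Add(5, -15), -1), Add(31, Mul(6, -15))), Pow(29, -1))), Mul(Rational(-1, 219), I, Pow(219, Rational(1, 2)))), 2) = Pow(Add(Add(Mul(149, Rational(1, 223)), Mul(Mul(Rational(1, 2), Pow(-10, -1), Add(31, -90)), Rational(1, 29))), Mul(Rational(-1, 219), I, Pow(219, Rational(1, 2)))), 2) = Pow(Add(Add(Rational(149, 223), Mul(Mul(Rational(1, 2), Rational(-1, 10), -59), Rational(1, 29))), Mul(Rational(-1, 219), I, Pow(219, Rational(1, 2)))), 2) = Pow(Add(Add(Rational(149, 223), Mul(Rational(59, 20), Rational(1, 29))), Mul(Rational(-1, 219), I, Pow(219, Rational(1, 2)))), 2) = Pow(Add(Add(Rational(149, 223), Rational(59, 580)), Mul(Rational(-1, 219), I, Pow(219, Rational(1, 2)))), 2) = Pow(Add(Rational(99577, 129340), Mul(Rational(-1, 219), I, Pow(219, Rational(1, 2)))), 2)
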